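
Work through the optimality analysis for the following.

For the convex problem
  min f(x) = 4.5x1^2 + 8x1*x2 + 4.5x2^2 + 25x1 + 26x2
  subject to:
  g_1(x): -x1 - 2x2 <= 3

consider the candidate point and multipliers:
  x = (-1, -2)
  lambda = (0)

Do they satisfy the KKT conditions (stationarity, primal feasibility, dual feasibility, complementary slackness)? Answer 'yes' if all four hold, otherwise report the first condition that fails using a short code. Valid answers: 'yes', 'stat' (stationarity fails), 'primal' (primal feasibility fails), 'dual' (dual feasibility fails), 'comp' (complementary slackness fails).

Gradient of f: grad f(x) = Q x + c = (0, 0)
Constraint values g_i(x) = a_i^T x - b_i:
  g_1((-1, -2)) = 2
Stationarity residual: grad f(x) + sum_i lambda_i a_i = (0, 0)
  -> stationarity OK
Primal feasibility (all g_i <= 0): FAILS
Dual feasibility (all lambda_i >= 0): OK
Complementary slackness (lambda_i * g_i(x) = 0 for all i): OK

Verdict: the first failing condition is primal_feasibility -> primal.

primal


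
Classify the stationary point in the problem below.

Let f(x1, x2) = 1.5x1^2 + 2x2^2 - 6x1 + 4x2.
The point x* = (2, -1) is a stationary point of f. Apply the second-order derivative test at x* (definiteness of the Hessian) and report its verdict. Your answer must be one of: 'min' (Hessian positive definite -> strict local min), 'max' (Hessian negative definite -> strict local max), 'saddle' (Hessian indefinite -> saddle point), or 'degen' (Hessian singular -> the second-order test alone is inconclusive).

Compute the Hessian H = grad^2 f:
  H = [[3, 0], [0, 4]]
Verify stationarity: grad f(x*) = H x* + g = (0, 0).
Eigenvalues of H: 3, 4.
Both eigenvalues > 0, so H is positive definite -> x* is a strict local min.

min


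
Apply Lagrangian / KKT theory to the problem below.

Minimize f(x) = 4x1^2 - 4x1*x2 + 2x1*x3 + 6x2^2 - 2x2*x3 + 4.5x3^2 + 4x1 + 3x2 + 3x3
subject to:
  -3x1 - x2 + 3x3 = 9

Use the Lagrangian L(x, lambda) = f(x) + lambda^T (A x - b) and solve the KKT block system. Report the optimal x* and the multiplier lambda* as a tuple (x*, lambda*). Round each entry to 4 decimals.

Form the Lagrangian:
  L(x, lambda) = (1/2) x^T Q x + c^T x + lambda^T (A x - b)
Stationarity (grad_x L = 0): Q x + c + A^T lambda = 0.
Primal feasibility: A x = b.

This gives the KKT block system:
  [ Q   A^T ] [ x     ]   [-c ]
  [ A    0  ] [ lambda ] = [ b ]

Solving the linear system:
  x*      = (-2.0162, -1.0032, 0.6494)
  lambda* = (-2.2727)
  f(x*)   = 5.664

x* = (-2.0162, -1.0032, 0.6494), lambda* = (-2.2727)


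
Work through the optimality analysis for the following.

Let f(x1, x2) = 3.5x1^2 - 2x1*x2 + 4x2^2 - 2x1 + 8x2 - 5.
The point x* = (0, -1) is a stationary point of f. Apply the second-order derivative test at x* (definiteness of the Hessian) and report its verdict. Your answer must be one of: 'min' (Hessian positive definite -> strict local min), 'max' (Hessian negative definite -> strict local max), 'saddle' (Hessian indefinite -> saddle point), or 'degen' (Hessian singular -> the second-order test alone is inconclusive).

Compute the Hessian H = grad^2 f:
  H = [[7, -2], [-2, 8]]
Verify stationarity: grad f(x*) = H x* + g = (0, 0).
Eigenvalues of H: 5.4384, 9.5616.
Both eigenvalues > 0, so H is positive definite -> x* is a strict local min.

min


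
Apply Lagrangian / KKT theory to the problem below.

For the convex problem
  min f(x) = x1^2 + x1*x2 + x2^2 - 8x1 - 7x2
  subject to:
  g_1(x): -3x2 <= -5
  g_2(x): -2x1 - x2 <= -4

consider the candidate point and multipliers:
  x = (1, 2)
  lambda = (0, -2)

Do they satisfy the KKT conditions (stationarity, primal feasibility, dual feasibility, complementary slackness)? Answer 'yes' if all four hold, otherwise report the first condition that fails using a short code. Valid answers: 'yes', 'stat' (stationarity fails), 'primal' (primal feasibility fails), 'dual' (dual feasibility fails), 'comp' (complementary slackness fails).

Gradient of f: grad f(x) = Q x + c = (-4, -2)
Constraint values g_i(x) = a_i^T x - b_i:
  g_1((1, 2)) = -1
  g_2((1, 2)) = 0
Stationarity residual: grad f(x) + sum_i lambda_i a_i = (0, 0)
  -> stationarity OK
Primal feasibility (all g_i <= 0): OK
Dual feasibility (all lambda_i >= 0): FAILS
Complementary slackness (lambda_i * g_i(x) = 0 for all i): OK

Verdict: the first failing condition is dual_feasibility -> dual.

dual


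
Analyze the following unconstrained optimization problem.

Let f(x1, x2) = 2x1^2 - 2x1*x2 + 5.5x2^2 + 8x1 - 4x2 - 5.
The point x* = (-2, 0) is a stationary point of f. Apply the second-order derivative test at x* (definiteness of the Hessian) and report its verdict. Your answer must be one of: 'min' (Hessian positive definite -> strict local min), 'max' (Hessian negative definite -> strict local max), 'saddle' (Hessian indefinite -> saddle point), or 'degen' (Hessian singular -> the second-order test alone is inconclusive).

Compute the Hessian H = grad^2 f:
  H = [[4, -2], [-2, 11]]
Verify stationarity: grad f(x*) = H x* + g = (0, 0).
Eigenvalues of H: 3.4689, 11.5311.
Both eigenvalues > 0, so H is positive definite -> x* is a strict local min.

min


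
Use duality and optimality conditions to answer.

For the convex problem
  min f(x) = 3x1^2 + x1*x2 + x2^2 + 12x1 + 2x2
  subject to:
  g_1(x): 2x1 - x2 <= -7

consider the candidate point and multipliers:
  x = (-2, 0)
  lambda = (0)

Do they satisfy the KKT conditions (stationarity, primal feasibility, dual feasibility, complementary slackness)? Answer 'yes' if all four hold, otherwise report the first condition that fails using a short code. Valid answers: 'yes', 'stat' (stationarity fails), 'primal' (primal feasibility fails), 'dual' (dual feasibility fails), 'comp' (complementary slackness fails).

Gradient of f: grad f(x) = Q x + c = (0, 0)
Constraint values g_i(x) = a_i^T x - b_i:
  g_1((-2, 0)) = 3
Stationarity residual: grad f(x) + sum_i lambda_i a_i = (0, 0)
  -> stationarity OK
Primal feasibility (all g_i <= 0): FAILS
Dual feasibility (all lambda_i >= 0): OK
Complementary slackness (lambda_i * g_i(x) = 0 for all i): OK

Verdict: the first failing condition is primal_feasibility -> primal.

primal


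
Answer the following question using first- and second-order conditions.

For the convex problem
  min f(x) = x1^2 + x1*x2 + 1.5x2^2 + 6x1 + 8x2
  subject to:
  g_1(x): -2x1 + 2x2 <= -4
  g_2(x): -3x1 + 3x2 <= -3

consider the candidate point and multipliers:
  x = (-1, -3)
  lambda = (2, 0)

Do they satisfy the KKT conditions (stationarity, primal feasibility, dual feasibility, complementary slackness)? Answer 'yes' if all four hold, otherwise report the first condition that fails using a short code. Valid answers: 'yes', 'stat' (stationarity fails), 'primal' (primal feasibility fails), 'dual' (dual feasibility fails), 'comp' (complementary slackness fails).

Gradient of f: grad f(x) = Q x + c = (1, -2)
Constraint values g_i(x) = a_i^T x - b_i:
  g_1((-1, -3)) = 0
  g_2((-1, -3)) = -3
Stationarity residual: grad f(x) + sum_i lambda_i a_i = (-3, 2)
  -> stationarity FAILS
Primal feasibility (all g_i <= 0): OK
Dual feasibility (all lambda_i >= 0): OK
Complementary slackness (lambda_i * g_i(x) = 0 for all i): OK

Verdict: the first failing condition is stationarity -> stat.

stat


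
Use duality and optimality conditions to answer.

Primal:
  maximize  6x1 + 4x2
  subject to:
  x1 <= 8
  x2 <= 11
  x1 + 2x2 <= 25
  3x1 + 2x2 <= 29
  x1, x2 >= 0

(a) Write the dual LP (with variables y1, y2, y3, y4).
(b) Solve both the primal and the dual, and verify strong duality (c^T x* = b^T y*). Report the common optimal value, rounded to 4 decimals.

The standard primal-dual pair for 'max c^T x s.t. A x <= b, x >= 0' is:
  Dual:  min b^T y  s.t.  A^T y >= c,  y >= 0.

So the dual LP is:
  minimize  8y1 + 11y2 + 25y3 + 29y4
  subject to:
    y1 + y3 + 3y4 >= 6
    y2 + 2y3 + 2y4 >= 4
    y1, y2, y3, y4 >= 0

Solving the primal: x* = (8, 2.5).
  primal value c^T x* = 58.
Solving the dual: y* = (0, 0, 0, 2).
  dual value b^T y* = 58.
Strong duality: c^T x* = b^T y*. Confirmed.

58


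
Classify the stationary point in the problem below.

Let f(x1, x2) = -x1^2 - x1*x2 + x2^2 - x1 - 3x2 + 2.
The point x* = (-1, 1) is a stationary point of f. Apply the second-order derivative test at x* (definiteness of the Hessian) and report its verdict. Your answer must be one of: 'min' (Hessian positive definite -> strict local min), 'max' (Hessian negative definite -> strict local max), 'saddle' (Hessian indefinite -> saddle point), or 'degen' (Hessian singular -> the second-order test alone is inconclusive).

Compute the Hessian H = grad^2 f:
  H = [[-2, -1], [-1, 2]]
Verify stationarity: grad f(x*) = H x* + g = (0, 0).
Eigenvalues of H: -2.2361, 2.2361.
Eigenvalues have mixed signs, so H is indefinite -> x* is a saddle point.

saddle


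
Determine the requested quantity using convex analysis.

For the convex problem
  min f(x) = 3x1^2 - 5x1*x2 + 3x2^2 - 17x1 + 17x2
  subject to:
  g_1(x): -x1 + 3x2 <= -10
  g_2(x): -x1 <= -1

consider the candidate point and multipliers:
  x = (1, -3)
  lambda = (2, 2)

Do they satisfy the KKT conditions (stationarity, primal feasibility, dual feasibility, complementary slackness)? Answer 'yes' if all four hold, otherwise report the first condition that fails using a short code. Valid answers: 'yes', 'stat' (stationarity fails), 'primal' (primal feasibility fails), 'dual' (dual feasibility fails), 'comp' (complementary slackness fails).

Gradient of f: grad f(x) = Q x + c = (4, -6)
Constraint values g_i(x) = a_i^T x - b_i:
  g_1((1, -3)) = 0
  g_2((1, -3)) = 0
Stationarity residual: grad f(x) + sum_i lambda_i a_i = (0, 0)
  -> stationarity OK
Primal feasibility (all g_i <= 0): OK
Dual feasibility (all lambda_i >= 0): OK
Complementary slackness (lambda_i * g_i(x) = 0 for all i): OK

Verdict: yes, KKT holds.

yes


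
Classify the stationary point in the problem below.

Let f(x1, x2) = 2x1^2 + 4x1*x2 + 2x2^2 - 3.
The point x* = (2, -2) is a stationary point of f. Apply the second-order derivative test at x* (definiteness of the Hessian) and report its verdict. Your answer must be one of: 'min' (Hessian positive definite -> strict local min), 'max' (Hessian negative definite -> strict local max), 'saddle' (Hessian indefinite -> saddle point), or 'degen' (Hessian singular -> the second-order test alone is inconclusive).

Compute the Hessian H = grad^2 f:
  H = [[4, 4], [4, 4]]
Verify stationarity: grad f(x*) = H x* + g = (0, 0).
Eigenvalues of H: 0, 8.
H has a zero eigenvalue (singular; positive semidefinite but not definite), so H is neither positive definite, negative definite, nor indefinite. The second-order test alone is inconclusive -> degen.
(Indeed, f is constant along the null direction of H through x*, so x* is not a strict local extremum.)

degen


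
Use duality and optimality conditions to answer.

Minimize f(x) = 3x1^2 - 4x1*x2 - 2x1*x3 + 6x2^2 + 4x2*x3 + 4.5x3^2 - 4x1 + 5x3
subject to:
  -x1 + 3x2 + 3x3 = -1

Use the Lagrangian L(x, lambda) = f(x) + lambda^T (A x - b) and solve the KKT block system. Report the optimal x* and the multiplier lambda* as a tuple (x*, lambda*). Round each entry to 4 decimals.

Form the Lagrangian:
  L(x, lambda) = (1/2) x^T Q x + c^T x + lambda^T (A x - b)
Stationarity (grad_x L = 0): Q x + c + A^T lambda = 0.
Primal feasibility: A x = b.

This gives the KKT block system:
  [ Q   A^T ] [ x     ]   [-c ]
  [ A    0  ] [ lambda ] = [ b ]

Solving the linear system:
  x*      = (0.7786, 0.476, -0.5498)
  lambda* = (-0.1328)
  f(x*)   = -2.9982

x* = (0.7786, 0.476, -0.5498), lambda* = (-0.1328)


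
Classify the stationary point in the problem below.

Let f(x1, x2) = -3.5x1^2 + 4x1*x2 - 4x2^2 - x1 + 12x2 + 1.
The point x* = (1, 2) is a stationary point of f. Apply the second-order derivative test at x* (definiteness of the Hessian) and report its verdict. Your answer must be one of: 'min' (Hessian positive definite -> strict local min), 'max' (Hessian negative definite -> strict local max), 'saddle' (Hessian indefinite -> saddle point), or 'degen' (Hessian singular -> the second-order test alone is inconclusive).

Compute the Hessian H = grad^2 f:
  H = [[-7, 4], [4, -8]]
Verify stationarity: grad f(x*) = H x* + g = (0, 0).
Eigenvalues of H: -11.5311, -3.4689.
Both eigenvalues < 0, so H is negative definite -> x* is a strict local max.

max


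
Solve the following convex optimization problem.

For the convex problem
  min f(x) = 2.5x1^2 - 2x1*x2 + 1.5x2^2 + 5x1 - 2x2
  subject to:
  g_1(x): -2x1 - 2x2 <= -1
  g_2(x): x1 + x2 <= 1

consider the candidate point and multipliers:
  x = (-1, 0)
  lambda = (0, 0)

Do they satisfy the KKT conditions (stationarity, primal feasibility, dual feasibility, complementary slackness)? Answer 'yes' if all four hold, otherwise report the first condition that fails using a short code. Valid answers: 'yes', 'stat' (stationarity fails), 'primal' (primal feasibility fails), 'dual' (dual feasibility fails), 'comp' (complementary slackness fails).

Gradient of f: grad f(x) = Q x + c = (0, 0)
Constraint values g_i(x) = a_i^T x - b_i:
  g_1((-1, 0)) = 3
  g_2((-1, 0)) = -2
Stationarity residual: grad f(x) + sum_i lambda_i a_i = (0, 0)
  -> stationarity OK
Primal feasibility (all g_i <= 0): FAILS
Dual feasibility (all lambda_i >= 0): OK
Complementary slackness (lambda_i * g_i(x) = 0 for all i): OK

Verdict: the first failing condition is primal_feasibility -> primal.

primal


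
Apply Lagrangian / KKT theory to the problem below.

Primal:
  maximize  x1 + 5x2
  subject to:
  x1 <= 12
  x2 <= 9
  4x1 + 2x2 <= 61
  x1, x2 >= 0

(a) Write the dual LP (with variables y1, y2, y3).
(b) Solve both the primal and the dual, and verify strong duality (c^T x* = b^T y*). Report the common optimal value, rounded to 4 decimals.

The standard primal-dual pair for 'max c^T x s.t. A x <= b, x >= 0' is:
  Dual:  min b^T y  s.t.  A^T y >= c,  y >= 0.

So the dual LP is:
  minimize  12y1 + 9y2 + 61y3
  subject to:
    y1 + 4y3 >= 1
    y2 + 2y3 >= 5
    y1, y2, y3 >= 0

Solving the primal: x* = (10.75, 9).
  primal value c^T x* = 55.75.
Solving the dual: y* = (0, 4.5, 0.25).
  dual value b^T y* = 55.75.
Strong duality: c^T x* = b^T y*. Confirmed.

55.75


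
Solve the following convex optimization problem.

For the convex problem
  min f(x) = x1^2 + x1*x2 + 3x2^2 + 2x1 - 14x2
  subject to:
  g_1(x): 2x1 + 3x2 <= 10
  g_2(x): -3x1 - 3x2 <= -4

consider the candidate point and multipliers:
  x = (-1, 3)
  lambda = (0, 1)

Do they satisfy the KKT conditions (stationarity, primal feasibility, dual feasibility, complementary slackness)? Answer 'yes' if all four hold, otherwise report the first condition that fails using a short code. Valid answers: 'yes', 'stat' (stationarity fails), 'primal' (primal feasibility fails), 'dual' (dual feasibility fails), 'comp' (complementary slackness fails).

Gradient of f: grad f(x) = Q x + c = (3, 3)
Constraint values g_i(x) = a_i^T x - b_i:
  g_1((-1, 3)) = -3
  g_2((-1, 3)) = -2
Stationarity residual: grad f(x) + sum_i lambda_i a_i = (0, 0)
  -> stationarity OK
Primal feasibility (all g_i <= 0): OK
Dual feasibility (all lambda_i >= 0): OK
Complementary slackness (lambda_i * g_i(x) = 0 for all i): FAILS

Verdict: the first failing condition is complementary_slackness -> comp.

comp


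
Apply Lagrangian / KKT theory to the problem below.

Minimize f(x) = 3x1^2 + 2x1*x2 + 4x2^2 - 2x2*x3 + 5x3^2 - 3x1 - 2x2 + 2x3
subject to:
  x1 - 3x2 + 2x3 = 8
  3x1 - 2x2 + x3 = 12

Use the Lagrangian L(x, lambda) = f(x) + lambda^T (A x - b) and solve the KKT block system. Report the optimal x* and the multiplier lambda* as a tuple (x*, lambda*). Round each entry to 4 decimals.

Form the Lagrangian:
  L(x, lambda) = (1/2) x^T Q x + c^T x + lambda^T (A x - b)
Stationarity (grad_x L = 0): Q x + c + A^T lambda = 0.
Primal feasibility: A x = b.

This gives the KKT block system:
  [ Q   A^T ] [ x     ]   [-c ]
  [ A    0  ] [ lambda ] = [ b ]

Solving the linear system:
  x*      = (2.8594, -1.7031, 0.0156)
  lambda* = (-1.1875, -3.1875)
  f(x*)   = 21.3047

x* = (2.8594, -1.7031, 0.0156), lambda* = (-1.1875, -3.1875)


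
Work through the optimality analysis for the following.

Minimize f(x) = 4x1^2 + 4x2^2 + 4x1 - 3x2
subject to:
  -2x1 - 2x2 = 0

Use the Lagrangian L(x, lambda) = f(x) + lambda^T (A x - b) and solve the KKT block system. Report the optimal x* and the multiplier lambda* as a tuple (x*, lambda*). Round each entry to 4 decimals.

Form the Lagrangian:
  L(x, lambda) = (1/2) x^T Q x + c^T x + lambda^T (A x - b)
Stationarity (grad_x L = 0): Q x + c + A^T lambda = 0.
Primal feasibility: A x = b.

This gives the KKT block system:
  [ Q   A^T ] [ x     ]   [-c ]
  [ A    0  ] [ lambda ] = [ b ]

Solving the linear system:
  x*      = (-0.4375, 0.4375)
  lambda* = (0.25)
  f(x*)   = -1.5312

x* = (-0.4375, 0.4375), lambda* = (0.25)


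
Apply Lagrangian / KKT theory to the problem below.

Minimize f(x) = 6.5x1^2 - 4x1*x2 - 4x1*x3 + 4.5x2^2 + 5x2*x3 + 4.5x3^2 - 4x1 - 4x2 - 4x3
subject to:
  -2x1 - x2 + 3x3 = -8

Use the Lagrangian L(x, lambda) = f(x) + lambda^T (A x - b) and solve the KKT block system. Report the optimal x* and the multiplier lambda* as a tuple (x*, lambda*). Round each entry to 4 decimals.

Form the Lagrangian:
  L(x, lambda) = (1/2) x^T Q x + c^T x + lambda^T (A x - b)
Stationarity (grad_x L = 0): Q x + c + A^T lambda = 0.
Primal feasibility: A x = b.

This gives the KKT block system:
  [ Q   A^T ] [ x     ]   [-c ]
  [ A    0  ] [ lambda ] = [ b ]

Solving the linear system:
  x*      = (1.0286, 2, -1.3143)
  lambda* = (3.3143)
  f(x*)   = 9.8286

x* = (1.0286, 2, -1.3143), lambda* = (3.3143)


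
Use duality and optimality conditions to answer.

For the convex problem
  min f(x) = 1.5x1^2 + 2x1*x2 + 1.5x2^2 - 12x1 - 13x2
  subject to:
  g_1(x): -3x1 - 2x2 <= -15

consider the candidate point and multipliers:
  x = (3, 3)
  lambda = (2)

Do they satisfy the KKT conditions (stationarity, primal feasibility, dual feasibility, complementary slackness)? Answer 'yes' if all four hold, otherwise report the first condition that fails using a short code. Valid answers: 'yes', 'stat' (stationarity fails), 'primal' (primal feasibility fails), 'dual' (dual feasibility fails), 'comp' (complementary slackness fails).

Gradient of f: grad f(x) = Q x + c = (3, 2)
Constraint values g_i(x) = a_i^T x - b_i:
  g_1((3, 3)) = 0
Stationarity residual: grad f(x) + sum_i lambda_i a_i = (-3, -2)
  -> stationarity FAILS
Primal feasibility (all g_i <= 0): OK
Dual feasibility (all lambda_i >= 0): OK
Complementary slackness (lambda_i * g_i(x) = 0 for all i): OK

Verdict: the first failing condition is stationarity -> stat.

stat


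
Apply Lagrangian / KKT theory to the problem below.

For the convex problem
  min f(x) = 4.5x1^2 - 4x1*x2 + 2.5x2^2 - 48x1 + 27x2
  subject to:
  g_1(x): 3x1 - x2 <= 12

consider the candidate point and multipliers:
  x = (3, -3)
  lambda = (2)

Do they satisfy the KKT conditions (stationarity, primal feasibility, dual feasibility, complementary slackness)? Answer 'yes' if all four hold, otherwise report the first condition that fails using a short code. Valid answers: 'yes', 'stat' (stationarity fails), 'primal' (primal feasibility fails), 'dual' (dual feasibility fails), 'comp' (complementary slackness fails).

Gradient of f: grad f(x) = Q x + c = (-9, 0)
Constraint values g_i(x) = a_i^T x - b_i:
  g_1((3, -3)) = 0
Stationarity residual: grad f(x) + sum_i lambda_i a_i = (-3, -2)
  -> stationarity FAILS
Primal feasibility (all g_i <= 0): OK
Dual feasibility (all lambda_i >= 0): OK
Complementary slackness (lambda_i * g_i(x) = 0 for all i): OK

Verdict: the first failing condition is stationarity -> stat.

stat


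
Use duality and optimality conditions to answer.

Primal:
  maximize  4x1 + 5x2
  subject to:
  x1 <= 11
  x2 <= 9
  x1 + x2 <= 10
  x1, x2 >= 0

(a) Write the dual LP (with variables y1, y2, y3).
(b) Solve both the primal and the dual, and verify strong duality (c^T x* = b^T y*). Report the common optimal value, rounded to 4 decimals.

The standard primal-dual pair for 'max c^T x s.t. A x <= b, x >= 0' is:
  Dual:  min b^T y  s.t.  A^T y >= c,  y >= 0.

So the dual LP is:
  minimize  11y1 + 9y2 + 10y3
  subject to:
    y1 + y3 >= 4
    y2 + y3 >= 5
    y1, y2, y3 >= 0

Solving the primal: x* = (1, 9).
  primal value c^T x* = 49.
Solving the dual: y* = (0, 1, 4).
  dual value b^T y* = 49.
Strong duality: c^T x* = b^T y*. Confirmed.

49


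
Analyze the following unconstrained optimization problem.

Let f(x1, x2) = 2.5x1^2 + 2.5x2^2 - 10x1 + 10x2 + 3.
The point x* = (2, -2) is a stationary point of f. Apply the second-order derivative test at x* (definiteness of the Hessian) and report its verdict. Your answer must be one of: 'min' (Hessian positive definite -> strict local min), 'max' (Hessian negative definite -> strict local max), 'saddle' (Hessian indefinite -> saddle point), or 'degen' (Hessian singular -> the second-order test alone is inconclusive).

Compute the Hessian H = grad^2 f:
  H = [[5, 0], [0, 5]]
Verify stationarity: grad f(x*) = H x* + g = (0, 0).
Eigenvalues of H: 5, 5.
Both eigenvalues > 0, so H is positive definite -> x* is a strict local min.

min


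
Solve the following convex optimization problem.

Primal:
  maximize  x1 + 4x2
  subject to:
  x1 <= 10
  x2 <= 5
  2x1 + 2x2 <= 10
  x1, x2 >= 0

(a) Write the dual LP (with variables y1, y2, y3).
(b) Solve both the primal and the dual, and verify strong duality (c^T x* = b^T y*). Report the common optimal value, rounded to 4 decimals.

The standard primal-dual pair for 'max c^T x s.t. A x <= b, x >= 0' is:
  Dual:  min b^T y  s.t.  A^T y >= c,  y >= 0.

So the dual LP is:
  minimize  10y1 + 5y2 + 10y3
  subject to:
    y1 + 2y3 >= 1
    y2 + 2y3 >= 4
    y1, y2, y3 >= 0

Solving the primal: x* = (0, 5).
  primal value c^T x* = 20.
Solving the dual: y* = (0, 3, 0.5).
  dual value b^T y* = 20.
Strong duality: c^T x* = b^T y*. Confirmed.

20


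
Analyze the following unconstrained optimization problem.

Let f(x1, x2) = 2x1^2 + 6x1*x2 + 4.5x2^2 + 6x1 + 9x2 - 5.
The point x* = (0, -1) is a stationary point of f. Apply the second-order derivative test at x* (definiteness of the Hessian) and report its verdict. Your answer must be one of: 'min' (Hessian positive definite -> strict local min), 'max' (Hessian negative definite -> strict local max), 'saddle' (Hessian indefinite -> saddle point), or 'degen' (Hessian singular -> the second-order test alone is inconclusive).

Compute the Hessian H = grad^2 f:
  H = [[4, 6], [6, 9]]
Verify stationarity: grad f(x*) = H x* + g = (0, 0).
Eigenvalues of H: 0, 13.
H has a zero eigenvalue (singular; positive semidefinite but not definite), so H is neither positive definite, negative definite, nor indefinite. The second-order test alone is inconclusive -> degen.
(Indeed, f is constant along the null direction of H through x*, so x* is not a strict local extremum.)

degen


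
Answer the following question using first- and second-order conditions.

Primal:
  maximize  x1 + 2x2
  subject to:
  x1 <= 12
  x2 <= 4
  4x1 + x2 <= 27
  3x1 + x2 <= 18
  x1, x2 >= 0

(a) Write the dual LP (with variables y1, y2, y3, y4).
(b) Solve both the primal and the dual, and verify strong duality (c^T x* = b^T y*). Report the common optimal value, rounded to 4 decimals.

The standard primal-dual pair for 'max c^T x s.t. A x <= b, x >= 0' is:
  Dual:  min b^T y  s.t.  A^T y >= c,  y >= 0.

So the dual LP is:
  minimize  12y1 + 4y2 + 27y3 + 18y4
  subject to:
    y1 + 4y3 + 3y4 >= 1
    y2 + y3 + y4 >= 2
    y1, y2, y3, y4 >= 0

Solving the primal: x* = (4.6667, 4).
  primal value c^T x* = 12.6667.
Solving the dual: y* = (0, 1.6667, 0, 0.3333).
  dual value b^T y* = 12.6667.
Strong duality: c^T x* = b^T y*. Confirmed.

12.6667


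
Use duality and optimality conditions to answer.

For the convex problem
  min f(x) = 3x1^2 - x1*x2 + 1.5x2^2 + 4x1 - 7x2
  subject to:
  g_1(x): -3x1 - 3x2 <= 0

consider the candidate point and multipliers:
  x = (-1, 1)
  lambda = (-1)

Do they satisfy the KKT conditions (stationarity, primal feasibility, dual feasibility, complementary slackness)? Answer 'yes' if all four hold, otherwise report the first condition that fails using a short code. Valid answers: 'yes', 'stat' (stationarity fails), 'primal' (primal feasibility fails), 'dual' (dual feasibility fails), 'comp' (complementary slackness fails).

Gradient of f: grad f(x) = Q x + c = (-3, -3)
Constraint values g_i(x) = a_i^T x - b_i:
  g_1((-1, 1)) = 0
Stationarity residual: grad f(x) + sum_i lambda_i a_i = (0, 0)
  -> stationarity OK
Primal feasibility (all g_i <= 0): OK
Dual feasibility (all lambda_i >= 0): FAILS
Complementary slackness (lambda_i * g_i(x) = 0 for all i): OK

Verdict: the first failing condition is dual_feasibility -> dual.

dual


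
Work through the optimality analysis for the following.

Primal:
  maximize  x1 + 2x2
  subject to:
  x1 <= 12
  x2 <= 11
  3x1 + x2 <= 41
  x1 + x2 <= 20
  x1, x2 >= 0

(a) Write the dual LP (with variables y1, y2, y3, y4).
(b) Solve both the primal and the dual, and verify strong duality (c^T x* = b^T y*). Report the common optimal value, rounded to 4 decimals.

The standard primal-dual pair for 'max c^T x s.t. A x <= b, x >= 0' is:
  Dual:  min b^T y  s.t.  A^T y >= c,  y >= 0.

So the dual LP is:
  minimize  12y1 + 11y2 + 41y3 + 20y4
  subject to:
    y1 + 3y3 + y4 >= 1
    y2 + y3 + y4 >= 2
    y1, y2, y3, y4 >= 0

Solving the primal: x* = (9, 11).
  primal value c^T x* = 31.
Solving the dual: y* = (0, 1, 0, 1).
  dual value b^T y* = 31.
Strong duality: c^T x* = b^T y*. Confirmed.

31


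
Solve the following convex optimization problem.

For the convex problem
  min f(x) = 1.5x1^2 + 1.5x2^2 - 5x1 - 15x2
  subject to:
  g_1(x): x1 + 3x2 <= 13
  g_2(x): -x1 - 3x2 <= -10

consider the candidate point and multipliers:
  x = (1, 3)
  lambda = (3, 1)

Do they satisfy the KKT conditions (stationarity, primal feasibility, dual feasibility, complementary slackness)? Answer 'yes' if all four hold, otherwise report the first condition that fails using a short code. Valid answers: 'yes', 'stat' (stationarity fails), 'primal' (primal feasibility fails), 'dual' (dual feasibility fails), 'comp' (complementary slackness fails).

Gradient of f: grad f(x) = Q x + c = (-2, -6)
Constraint values g_i(x) = a_i^T x - b_i:
  g_1((1, 3)) = -3
  g_2((1, 3)) = 0
Stationarity residual: grad f(x) + sum_i lambda_i a_i = (0, 0)
  -> stationarity OK
Primal feasibility (all g_i <= 0): OK
Dual feasibility (all lambda_i >= 0): OK
Complementary slackness (lambda_i * g_i(x) = 0 for all i): FAILS

Verdict: the first failing condition is complementary_slackness -> comp.

comp


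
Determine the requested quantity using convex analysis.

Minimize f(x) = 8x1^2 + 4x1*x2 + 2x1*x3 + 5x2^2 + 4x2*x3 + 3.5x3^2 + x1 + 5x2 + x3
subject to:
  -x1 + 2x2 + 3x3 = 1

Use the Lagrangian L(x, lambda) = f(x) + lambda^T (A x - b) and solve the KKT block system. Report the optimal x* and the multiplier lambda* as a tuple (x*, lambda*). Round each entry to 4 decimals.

Form the Lagrangian:
  L(x, lambda) = (1/2) x^T Q x + c^T x + lambda^T (A x - b)
Stationarity (grad_x L = 0): Q x + c + A^T lambda = 0.
Primal feasibility: A x = b.

This gives the KKT block system:
  [ Q   A^T ] [ x     ]   [-c ]
  [ A    0  ] [ lambda ] = [ b ]

Solving the linear system:
  x*      = (-0.0857, -0.5016, 0.6392)
  lambda* = (-1.0988)
  f(x*)   = -0.4279

x* = (-0.0857, -0.5016, 0.6392), lambda* = (-1.0988)


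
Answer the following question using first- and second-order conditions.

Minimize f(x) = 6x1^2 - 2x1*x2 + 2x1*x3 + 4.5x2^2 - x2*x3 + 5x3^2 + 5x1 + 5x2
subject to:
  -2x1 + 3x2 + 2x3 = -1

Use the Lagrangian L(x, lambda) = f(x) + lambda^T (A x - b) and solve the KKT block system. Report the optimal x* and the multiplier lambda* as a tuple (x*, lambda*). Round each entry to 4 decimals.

Form the Lagrangian:
  L(x, lambda) = (1/2) x^T Q x + c^T x + lambda^T (A x - b)
Stationarity (grad_x L = 0): Q x + c + A^T lambda = 0.
Primal feasibility: A x = b.

This gives the KKT block system:
  [ Q   A^T ] [ x     ]   [-c ]
  [ A    0  ] [ lambda ] = [ b ]

Solving the linear system:
  x*      = (-0.523, -0.6952, 0.0197)
  lambda* = (0.0768)
  f(x*)   = -3.0071

x* = (-0.523, -0.6952, 0.0197), lambda* = (0.0768)


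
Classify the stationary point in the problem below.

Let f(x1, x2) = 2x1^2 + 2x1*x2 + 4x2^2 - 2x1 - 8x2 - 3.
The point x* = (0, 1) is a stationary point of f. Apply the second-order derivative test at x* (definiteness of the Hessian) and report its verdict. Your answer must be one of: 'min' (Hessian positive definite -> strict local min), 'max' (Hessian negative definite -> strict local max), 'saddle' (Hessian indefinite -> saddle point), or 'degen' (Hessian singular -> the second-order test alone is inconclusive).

Compute the Hessian H = grad^2 f:
  H = [[4, 2], [2, 8]]
Verify stationarity: grad f(x*) = H x* + g = (0, 0).
Eigenvalues of H: 3.1716, 8.8284.
Both eigenvalues > 0, so H is positive definite -> x* is a strict local min.

min


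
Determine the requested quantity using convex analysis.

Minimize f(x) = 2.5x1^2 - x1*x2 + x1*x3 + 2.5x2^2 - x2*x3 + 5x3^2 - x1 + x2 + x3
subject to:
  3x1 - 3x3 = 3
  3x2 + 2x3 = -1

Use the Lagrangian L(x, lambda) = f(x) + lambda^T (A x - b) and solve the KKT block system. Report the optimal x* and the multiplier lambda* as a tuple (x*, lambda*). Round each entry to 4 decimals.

Form the Lagrangian:
  L(x, lambda) = (1/2) x^T Q x + c^T x + lambda^T (A x - b)
Stationarity (grad_x L = 0): Q x + c + A^T lambda = 0.
Primal feasibility: A x = b.

This gives the KKT block system:
  [ Q   A^T ] [ x     ]   [-c ]
  [ A    0  ] [ lambda ] = [ b ]

Solving the linear system:
  x*      = (0.6447, -0.0964, -0.3553)
  lambda* = (-0.6548, -0.0761)
  f(x*)   = 0.3959

x* = (0.6447, -0.0964, -0.3553), lambda* = (-0.6548, -0.0761)


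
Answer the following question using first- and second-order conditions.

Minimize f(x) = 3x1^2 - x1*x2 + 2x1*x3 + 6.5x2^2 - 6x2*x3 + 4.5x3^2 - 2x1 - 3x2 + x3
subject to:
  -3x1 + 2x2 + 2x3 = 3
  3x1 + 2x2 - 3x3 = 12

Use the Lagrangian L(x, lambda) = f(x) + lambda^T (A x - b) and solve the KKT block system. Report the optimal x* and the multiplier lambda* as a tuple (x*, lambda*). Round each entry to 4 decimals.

Form the Lagrangian:
  L(x, lambda) = (1/2) x^T Q x + c^T x + lambda^T (A x - b)
Stationarity (grad_x L = 0): Q x + c + A^T lambda = 0.
Primal feasibility: A x = b.

This gives the KKT block system:
  [ Q   A^T ] [ x     ]   [-c ]
  [ A    0  ] [ lambda ] = [ b ]

Solving the linear system:
  x*      = (1.7836, 3.8351, 0.3403)
  lambda* = (-9.8331, -11.6822)
  f(x*)   = 77.4765

x* = (1.7836, 3.8351, 0.3403), lambda* = (-9.8331, -11.6822)


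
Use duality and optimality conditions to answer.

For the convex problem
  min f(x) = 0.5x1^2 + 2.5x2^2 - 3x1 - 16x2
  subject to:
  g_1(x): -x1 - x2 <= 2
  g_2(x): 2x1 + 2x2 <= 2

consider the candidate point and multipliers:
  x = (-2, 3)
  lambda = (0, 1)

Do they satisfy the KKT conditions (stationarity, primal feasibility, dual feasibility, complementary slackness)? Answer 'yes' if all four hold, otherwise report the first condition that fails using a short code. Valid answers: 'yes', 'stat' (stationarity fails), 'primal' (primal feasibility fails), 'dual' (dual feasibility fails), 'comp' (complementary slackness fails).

Gradient of f: grad f(x) = Q x + c = (-5, -1)
Constraint values g_i(x) = a_i^T x - b_i:
  g_1((-2, 3)) = -3
  g_2((-2, 3)) = 0
Stationarity residual: grad f(x) + sum_i lambda_i a_i = (-3, 1)
  -> stationarity FAILS
Primal feasibility (all g_i <= 0): OK
Dual feasibility (all lambda_i >= 0): OK
Complementary slackness (lambda_i * g_i(x) = 0 for all i): OK

Verdict: the first failing condition is stationarity -> stat.

stat


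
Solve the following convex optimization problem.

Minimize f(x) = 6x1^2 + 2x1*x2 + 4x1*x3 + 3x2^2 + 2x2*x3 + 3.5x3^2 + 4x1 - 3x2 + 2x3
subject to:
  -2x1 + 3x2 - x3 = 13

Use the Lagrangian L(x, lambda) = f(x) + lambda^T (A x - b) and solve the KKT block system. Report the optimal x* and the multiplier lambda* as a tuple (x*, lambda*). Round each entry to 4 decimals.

Form the Lagrangian:
  L(x, lambda) = (1/2) x^T Q x + c^T x + lambda^T (A x - b)
Stationarity (grad_x L = 0): Q x + c + A^T lambda = 0.
Primal feasibility: A x = b.

This gives the KKT block system:
  [ Q   A^T ] [ x     ]   [-c ]
  [ A    0  ] [ lambda ] = [ b ]

Solving the linear system:
  x*      = (-1.15, 3.2, -1.1)
  lambda* = (-3.9)
  f(x*)   = 17.15

x* = (-1.15, 3.2, -1.1), lambda* = (-3.9)


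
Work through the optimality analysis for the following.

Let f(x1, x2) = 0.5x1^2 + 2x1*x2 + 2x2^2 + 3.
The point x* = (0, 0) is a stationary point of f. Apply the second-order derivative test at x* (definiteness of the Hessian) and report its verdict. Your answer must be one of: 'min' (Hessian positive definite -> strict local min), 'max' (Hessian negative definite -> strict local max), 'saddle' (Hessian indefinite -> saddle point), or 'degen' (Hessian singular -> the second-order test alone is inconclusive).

Compute the Hessian H = grad^2 f:
  H = [[1, 2], [2, 4]]
Verify stationarity: grad f(x*) = H x* + g = (0, 0).
Eigenvalues of H: 0, 5.
H has a zero eigenvalue (singular; positive semidefinite but not definite), so H is neither positive definite, negative definite, nor indefinite. The second-order test alone is inconclusive -> degen.
(Indeed, f is constant along the null direction of H through x*, so x* is not a strict local extremum.)

degen


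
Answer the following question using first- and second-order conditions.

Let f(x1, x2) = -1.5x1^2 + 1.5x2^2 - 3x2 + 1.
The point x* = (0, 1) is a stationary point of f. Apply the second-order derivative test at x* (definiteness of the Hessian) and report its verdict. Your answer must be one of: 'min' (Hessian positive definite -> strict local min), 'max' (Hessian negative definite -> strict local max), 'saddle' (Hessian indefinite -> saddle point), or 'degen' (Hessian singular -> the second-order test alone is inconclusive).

Compute the Hessian H = grad^2 f:
  H = [[-3, 0], [0, 3]]
Verify stationarity: grad f(x*) = H x* + g = (0, 0).
Eigenvalues of H: -3, 3.
Eigenvalues have mixed signs, so H is indefinite -> x* is a saddle point.

saddle


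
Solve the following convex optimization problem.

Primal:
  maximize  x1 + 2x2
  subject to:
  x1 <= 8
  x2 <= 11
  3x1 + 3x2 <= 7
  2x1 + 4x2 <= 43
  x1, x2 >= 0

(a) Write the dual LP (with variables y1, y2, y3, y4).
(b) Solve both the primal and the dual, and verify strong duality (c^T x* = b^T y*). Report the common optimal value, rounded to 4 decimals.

The standard primal-dual pair for 'max c^T x s.t. A x <= b, x >= 0' is:
  Dual:  min b^T y  s.t.  A^T y >= c,  y >= 0.

So the dual LP is:
  minimize  8y1 + 11y2 + 7y3 + 43y4
  subject to:
    y1 + 3y3 + 2y4 >= 1
    y2 + 3y3 + 4y4 >= 2
    y1, y2, y3, y4 >= 0

Solving the primal: x* = (0, 2.3333).
  primal value c^T x* = 4.6667.
Solving the dual: y* = (0, 0, 0.6667, 0).
  dual value b^T y* = 4.6667.
Strong duality: c^T x* = b^T y*. Confirmed.

4.6667


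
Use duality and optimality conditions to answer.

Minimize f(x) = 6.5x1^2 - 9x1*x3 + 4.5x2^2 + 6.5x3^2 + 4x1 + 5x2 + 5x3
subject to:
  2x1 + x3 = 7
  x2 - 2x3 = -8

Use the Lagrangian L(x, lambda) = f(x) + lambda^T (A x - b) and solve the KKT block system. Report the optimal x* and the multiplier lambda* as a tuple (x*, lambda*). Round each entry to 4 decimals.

Form the Lagrangian:
  L(x, lambda) = (1/2) x^T Q x + c^T x + lambda^T (A x - b)
Stationarity (grad_x L = 0): Q x + c + A^T lambda = 0.
Primal feasibility: A x = b.

This gives the KKT block system:
  [ Q   A^T ] [ x     ]   [-c ]
  [ A    0  ] [ lambda ] = [ b ]

Solving the linear system:
  x*      = (1.9878, -1.951, 3.0245)
  lambda* = (-1.3102, 12.5592)
  f(x*)   = 61.4816

x* = (1.9878, -1.951, 3.0245), lambda* = (-1.3102, 12.5592)


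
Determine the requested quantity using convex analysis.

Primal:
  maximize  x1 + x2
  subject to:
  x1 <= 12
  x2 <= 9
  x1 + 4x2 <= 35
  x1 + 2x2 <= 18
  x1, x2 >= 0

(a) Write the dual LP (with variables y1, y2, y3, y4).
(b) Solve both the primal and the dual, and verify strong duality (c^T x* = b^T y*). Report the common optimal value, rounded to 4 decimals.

The standard primal-dual pair for 'max c^T x s.t. A x <= b, x >= 0' is:
  Dual:  min b^T y  s.t.  A^T y >= c,  y >= 0.

So the dual LP is:
  minimize  12y1 + 9y2 + 35y3 + 18y4
  subject to:
    y1 + y3 + y4 >= 1
    y2 + 4y3 + 2y4 >= 1
    y1, y2, y3, y4 >= 0

Solving the primal: x* = (12, 3).
  primal value c^T x* = 15.
Solving the dual: y* = (0.5, 0, 0, 0.5).
  dual value b^T y* = 15.
Strong duality: c^T x* = b^T y*. Confirmed.

15


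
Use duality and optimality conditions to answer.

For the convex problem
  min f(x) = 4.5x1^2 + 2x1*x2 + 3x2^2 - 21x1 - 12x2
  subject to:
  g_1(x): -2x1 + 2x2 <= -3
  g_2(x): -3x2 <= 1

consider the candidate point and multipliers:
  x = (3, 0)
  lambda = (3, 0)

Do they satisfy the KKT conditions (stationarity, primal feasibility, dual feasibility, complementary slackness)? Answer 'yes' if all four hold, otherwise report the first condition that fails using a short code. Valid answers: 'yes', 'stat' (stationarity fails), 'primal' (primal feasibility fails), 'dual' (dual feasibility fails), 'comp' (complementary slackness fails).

Gradient of f: grad f(x) = Q x + c = (6, -6)
Constraint values g_i(x) = a_i^T x - b_i:
  g_1((3, 0)) = -3
  g_2((3, 0)) = -1
Stationarity residual: grad f(x) + sum_i lambda_i a_i = (0, 0)
  -> stationarity OK
Primal feasibility (all g_i <= 0): OK
Dual feasibility (all lambda_i >= 0): OK
Complementary slackness (lambda_i * g_i(x) = 0 for all i): FAILS

Verdict: the first failing condition is complementary_slackness -> comp.

comp


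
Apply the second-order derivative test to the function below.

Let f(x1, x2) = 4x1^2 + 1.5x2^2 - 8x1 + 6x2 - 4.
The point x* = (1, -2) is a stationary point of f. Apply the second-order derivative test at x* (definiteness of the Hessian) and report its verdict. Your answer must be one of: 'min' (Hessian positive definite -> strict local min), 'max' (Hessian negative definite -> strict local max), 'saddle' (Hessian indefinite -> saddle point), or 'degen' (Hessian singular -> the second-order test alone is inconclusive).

Compute the Hessian H = grad^2 f:
  H = [[8, 0], [0, 3]]
Verify stationarity: grad f(x*) = H x* + g = (0, 0).
Eigenvalues of H: 3, 8.
Both eigenvalues > 0, so H is positive definite -> x* is a strict local min.

min


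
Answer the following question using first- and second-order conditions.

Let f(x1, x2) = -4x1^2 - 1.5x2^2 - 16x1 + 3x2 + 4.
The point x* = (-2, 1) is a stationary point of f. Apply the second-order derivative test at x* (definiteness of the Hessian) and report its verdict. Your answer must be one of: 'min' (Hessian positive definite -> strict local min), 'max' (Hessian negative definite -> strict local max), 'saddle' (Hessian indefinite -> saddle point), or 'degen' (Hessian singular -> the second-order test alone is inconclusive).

Compute the Hessian H = grad^2 f:
  H = [[-8, 0], [0, -3]]
Verify stationarity: grad f(x*) = H x* + g = (0, 0).
Eigenvalues of H: -8, -3.
Both eigenvalues < 0, so H is negative definite -> x* is a strict local max.

max


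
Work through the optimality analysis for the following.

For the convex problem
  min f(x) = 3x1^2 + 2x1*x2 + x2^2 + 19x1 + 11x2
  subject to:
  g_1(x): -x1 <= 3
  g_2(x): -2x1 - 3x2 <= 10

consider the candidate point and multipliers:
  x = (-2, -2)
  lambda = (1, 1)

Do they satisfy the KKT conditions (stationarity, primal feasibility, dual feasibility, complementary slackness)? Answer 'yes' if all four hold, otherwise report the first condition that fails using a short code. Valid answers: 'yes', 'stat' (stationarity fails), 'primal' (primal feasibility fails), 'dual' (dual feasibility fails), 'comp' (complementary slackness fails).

Gradient of f: grad f(x) = Q x + c = (3, 3)
Constraint values g_i(x) = a_i^T x - b_i:
  g_1((-2, -2)) = -1
  g_2((-2, -2)) = 0
Stationarity residual: grad f(x) + sum_i lambda_i a_i = (0, 0)
  -> stationarity OK
Primal feasibility (all g_i <= 0): OK
Dual feasibility (all lambda_i >= 0): OK
Complementary slackness (lambda_i * g_i(x) = 0 for all i): FAILS

Verdict: the first failing condition is complementary_slackness -> comp.

comp
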